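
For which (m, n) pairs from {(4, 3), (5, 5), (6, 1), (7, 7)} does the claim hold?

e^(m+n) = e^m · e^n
Testing each pair:
(4, 3): LHS = e^7 ≈ 1097, RHS = e^7 ≈ 1097 → holds
(5, 5): LHS = e^10 ≈ 22026.5, RHS = e^10 ≈ 22026.5 → holds
(6, 1): LHS = e^7 ≈ 1097, RHS = e^7 ≈ 1097 → holds
(7, 7): LHS = e^14 ≈ 1202604.3, RHS = e^14 ≈ 1202604.3 → holds

Every pair satisfies the claim.

Answer: All pairs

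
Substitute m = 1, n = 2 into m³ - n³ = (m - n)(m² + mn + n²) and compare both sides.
LHS = 1³ - 2³ = -7
RHS = (1 - 2)(1² + 1·2 + 2²) = -7

LHS = RHS: the two sides agree.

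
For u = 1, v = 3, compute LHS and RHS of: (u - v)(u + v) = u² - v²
LHS = (1 - 3)(1 + 3) = -8
RHS = 1² - 3² = -8

LHS = RHS: the two sides agree.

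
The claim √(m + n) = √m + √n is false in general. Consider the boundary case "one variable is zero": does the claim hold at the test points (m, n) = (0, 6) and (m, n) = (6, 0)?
At (0, 6): LHS = √(6) ≈ 2.449, RHS = √(6) ≈ 2.449 → equal
At (6, 0): LHS = √(6) ≈ 2.449, RHS = √(6) ≈ 2.449 → equal

So the claim does hold at both of these boundary points, even though it is not an identity.

Answer: Yes, holds at both test points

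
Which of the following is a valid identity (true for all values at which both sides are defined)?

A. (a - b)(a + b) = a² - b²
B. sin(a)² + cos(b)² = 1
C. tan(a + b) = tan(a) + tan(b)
A

A: holds — e.g. at (2, 3), both sides equal -5.
B: fails at (2, 5) — LHS = cos(5)² + sin(2)² ≈ 0.9073, RHS = 1.
C: fails at (1, 1) — LHS = tan(2) ≈ -2.185, RHS = 2·tan(1) ≈ 3.115.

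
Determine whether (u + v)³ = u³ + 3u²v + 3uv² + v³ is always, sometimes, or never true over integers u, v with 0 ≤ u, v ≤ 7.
The identity holds for every pair in the range. For instance at (u, v) = (0, 2): both sides equal 8.

Answer: Always true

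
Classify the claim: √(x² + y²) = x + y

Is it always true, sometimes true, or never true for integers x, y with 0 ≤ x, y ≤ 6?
It holds at (x, y) = (0, 1) (both sides equal 1), but fails at (x, y) = (4, 1) (LHS = √(17) ≈ 4.123, RHS = 5).

Answer: Sometimes true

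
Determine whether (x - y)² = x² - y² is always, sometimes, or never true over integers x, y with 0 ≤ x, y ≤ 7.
It holds at (x, y) = (2, 0) (both sides equal 4), but fails at (x, y) = (0, 2) (LHS = 4, RHS = -4).

Answer: Sometimes true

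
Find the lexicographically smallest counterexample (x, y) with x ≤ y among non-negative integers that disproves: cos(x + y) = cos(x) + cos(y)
Substituting (0, 0) into the claim:
LHS = cos(0 + 0) = 1
RHS = cos(0) + cos(0) = 2

Since LHS ≠ RHS, this pair disproves the claim, and no lexicographically smaller pair (x ≤ y, non-negative integers) does.

For instance (5, 6) is also a counterexample (LHS = cos(11) ≈ 0.004426, RHS = cos(5) + cos(6) ≈ 1.244), but it's lexicographically larger.

Answer: (x, y) = (0, 0)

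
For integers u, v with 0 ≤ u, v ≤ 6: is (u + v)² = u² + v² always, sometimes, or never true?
Sometimes true

It holds at (u, v) = (0, 4) (both sides equal 16), but fails at (u, v) = (3, 1) (LHS = 16, RHS = 10).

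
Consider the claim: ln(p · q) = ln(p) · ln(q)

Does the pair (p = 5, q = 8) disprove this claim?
Yes

Substituting p = 5, q = 8:
LHS = ln(5 · 8) = ln(40) ≈ 3.689
RHS = ln(5) · ln(8) ≈ 3.347

Since LHS ≠ RHS, this pair disproves the claim.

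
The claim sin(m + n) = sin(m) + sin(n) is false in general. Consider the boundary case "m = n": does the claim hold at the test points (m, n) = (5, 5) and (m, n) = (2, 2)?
At (5, 5): LHS = sin(10) ≈ -0.544 ≠ RHS = 2·sin(5) ≈ -1.918
At (2, 2): LHS = sin(4) ≈ -0.7568 ≠ RHS = 2·sin(2) ≈ 1.819

Answer: No, fails at both test points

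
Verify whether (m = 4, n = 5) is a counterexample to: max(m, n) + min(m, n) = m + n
Substituting m = 4, n = 5:
LHS = max(4, 5) + min(4, 5) = 9
RHS = 4 + 5 = 9

The sides agree, so this pair does not disprove the claim.

Answer: No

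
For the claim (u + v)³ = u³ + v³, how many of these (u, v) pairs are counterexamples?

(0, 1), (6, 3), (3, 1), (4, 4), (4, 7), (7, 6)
5

Testing each pair:
(0, 1): LHS = 1, RHS = 1 → satisfies claim
(6, 3): LHS = 729, RHS = 243 → counterexample
(3, 1): LHS = 64, RHS = 28 → counterexample
(4, 4): LHS = 512, RHS = 128 → counterexample
(4, 7): LHS = 1331, RHS = 407 → counterexample
(7, 6): LHS = 2197, RHS = 559 → counterexample

That makes 5 counterexamples.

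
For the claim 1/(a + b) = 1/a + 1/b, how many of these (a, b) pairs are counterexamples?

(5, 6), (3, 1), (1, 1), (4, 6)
4

Testing each pair:
(5, 6): LHS = 1/11, RHS = 11/30 → counterexample
(3, 1): LHS = 1/4, RHS = 4/3 → counterexample
(1, 1): LHS = 1/2, RHS = 2 → counterexample
(4, 6): LHS = 1/10, RHS = 5/12 → counterexample

That makes 4 counterexamples.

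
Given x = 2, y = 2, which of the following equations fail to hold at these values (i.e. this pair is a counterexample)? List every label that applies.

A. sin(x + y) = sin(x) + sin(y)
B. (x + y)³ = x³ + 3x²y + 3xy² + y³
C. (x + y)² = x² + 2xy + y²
A

Evaluating each claim at the given values:
A. LHS = sin(4) ≈ -0.7568, RHS = 2·sin(2) ≈ 1.819 → fails here (LHS ≠ RHS)
B. LHS = 64, RHS = 64 → holds here (LHS = RHS)
C. LHS = 16, RHS = 16 → holds here (LHS = RHS)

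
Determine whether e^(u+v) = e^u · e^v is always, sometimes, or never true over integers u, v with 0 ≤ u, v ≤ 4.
Always true

The identity holds for every pair in the range. For instance at (u, v) = (2, 0): both sides equal e^2 ≈ 7.389.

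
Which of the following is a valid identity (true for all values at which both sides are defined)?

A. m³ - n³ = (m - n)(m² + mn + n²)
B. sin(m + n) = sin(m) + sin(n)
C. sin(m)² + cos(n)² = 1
A: holds — e.g. at (3, 3), both sides equal 0.
B: fails at (2, 7) — LHS = sin(9) ≈ 0.4121, RHS = sin(7) + sin(2) ≈ 1.566.
C: fails at (3, 7) — LHS = sin(3)² + cos(7)² ≈ 0.5883, RHS = 1.

Answer: A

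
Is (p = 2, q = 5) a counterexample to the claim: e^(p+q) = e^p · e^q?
Substituting p = 2, q = 5:
LHS = e^(2+5) = e^7 ≈ 1097
RHS = e^2 · e^5 = e^7 ≈ 1097

The sides agree, so this pair does not disprove the claim.

Answer: No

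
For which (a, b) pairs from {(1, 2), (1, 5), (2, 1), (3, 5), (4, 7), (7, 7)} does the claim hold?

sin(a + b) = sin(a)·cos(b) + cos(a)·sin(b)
Testing each pair:
(1, 2): LHS = sin(3) ≈ 0.1411, RHS = sin(1)·cos(2) + sin(2)·cos(1) ≈ 0.1411 → holds
(1, 5): LHS = sin(6) ≈ -0.2794, RHS = sin(5)·cos(1) + sin(1)·cos(5) ≈ -0.2794 → holds
(2, 1): LHS = sin(3) ≈ 0.1411, RHS = sin(1)·cos(2) + sin(2)·cos(1) ≈ 0.1411 → holds
(3, 5): LHS = sin(8) ≈ 0.9894, RHS = sin(3)·cos(5) + sin(5)·cos(3) ≈ 0.9894 → holds
(4, 7): LHS = sin(11) ≈ -1, RHS = sin(4)·cos(7) + sin(7)·cos(4) ≈ -1 → holds
(7, 7): LHS = sin(14) ≈ 0.9906, RHS = 2·sin(7)·cos(7) ≈ 0.9906 → holds

Every pair satisfies the claim.

Answer: All pairs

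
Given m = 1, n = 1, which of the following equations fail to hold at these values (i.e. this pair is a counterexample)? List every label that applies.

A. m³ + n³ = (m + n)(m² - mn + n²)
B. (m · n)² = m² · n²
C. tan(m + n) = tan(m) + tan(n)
C

Evaluating each claim at the given values:
A. LHS = 2, RHS = 2 → holds here (LHS = RHS)
B. LHS = 1, RHS = 1 → holds here (LHS = RHS)
C. LHS = tan(2) ≈ -2.185, RHS = 2·tan(1) ≈ 3.115 → fails here (LHS ≠ RHS)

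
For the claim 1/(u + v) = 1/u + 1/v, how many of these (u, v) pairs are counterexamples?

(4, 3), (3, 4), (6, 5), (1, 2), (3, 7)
5

Testing each pair:
(4, 3): LHS = 1/7, RHS = 7/12 → counterexample
(3, 4): LHS = 1/7, RHS = 7/12 → counterexample
(6, 5): LHS = 1/11, RHS = 11/30 → counterexample
(1, 2): LHS = 1/3, RHS = 3/2 → counterexample
(3, 7): LHS = 1/10, RHS = 10/21 → counterexample

That makes 5 counterexamples.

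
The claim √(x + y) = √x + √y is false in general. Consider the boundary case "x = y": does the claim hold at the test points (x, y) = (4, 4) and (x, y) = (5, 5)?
At (4, 4): LHS = 2·√(2) ≈ 2.828 ≠ RHS = 4
At (5, 5): LHS = √(10) ≈ 3.162 ≠ RHS = 2·√(5) ≈ 4.472

Answer: No, fails at both test points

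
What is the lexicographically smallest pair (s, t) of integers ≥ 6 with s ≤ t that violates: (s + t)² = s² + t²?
Substituting (6, 6) into the claim:
LHS = (6 + 6)² = 144
RHS = 6² + 6² = 72

Since LHS ≠ RHS, this pair disproves the claim, and no lexicographically smaller pair (s ≤ t, integers ≥ 6) does.

For instance (6, 13) is also a counterexample (LHS = 361, RHS = 205), but it's lexicographically larger.

Answer: (s, t) = (6, 6)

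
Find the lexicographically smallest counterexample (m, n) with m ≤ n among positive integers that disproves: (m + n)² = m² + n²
Substituting (1, 1) into the claim:
LHS = (1 + 1)² = 4
RHS = 1² + 1² = 2

Since LHS ≠ RHS, this pair disproves the claim, and no lexicographically smaller pair (m ≤ n, positive integers) does.

For instance (4, 4) is also a counterexample (LHS = 64, RHS = 32), but it's lexicographically larger.

Answer: (m, n) = (1, 1)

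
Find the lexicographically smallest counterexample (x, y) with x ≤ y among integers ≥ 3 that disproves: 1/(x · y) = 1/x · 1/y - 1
(x, y) = (3, 3)

Substituting (3, 3) into the claim:
LHS = 1/(3 · 3) = 1/9
RHS = 1/3 · 1/3 - 1 = -8/9

Since LHS ≠ RHS, this pair disproves the claim, and no lexicographically smaller pair (x ≤ y, integers ≥ 3) does.

For instance (3, 10) is also a counterexample (LHS = 1/30, RHS = -29/30), but it's lexicographically larger.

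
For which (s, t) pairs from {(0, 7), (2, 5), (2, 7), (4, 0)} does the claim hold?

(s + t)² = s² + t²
(0, 7), (4, 0)

Testing each pair:
(0, 7): LHS = 49, RHS = 49 → holds
(2, 5): LHS = 49, RHS = 29 → fails
(2, 7): LHS = 81, RHS = 53 → fails
(4, 0): LHS = 16, RHS = 16 → holds

2 of 4 pairs satisfy the claim.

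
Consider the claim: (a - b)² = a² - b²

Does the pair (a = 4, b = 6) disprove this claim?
Substituting a = 4, b = 6:
LHS = (4 - 6)² = 4
RHS = 4² - 6² = -20

Since LHS ≠ RHS, this pair disproves the claim.

Answer: Yes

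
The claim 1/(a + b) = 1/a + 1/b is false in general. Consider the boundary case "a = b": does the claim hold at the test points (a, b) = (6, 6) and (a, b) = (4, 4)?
No, fails at both test points

At (6, 6): LHS = 1/12 ≠ RHS = 1/3
At (4, 4): LHS = 1/8 ≠ RHS = 1/2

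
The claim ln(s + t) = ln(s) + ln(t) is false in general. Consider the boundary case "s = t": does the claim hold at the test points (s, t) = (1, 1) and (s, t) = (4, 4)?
No, fails at both test points

At (1, 1): LHS = ln(2) ≈ 0.6931 ≠ RHS = 0
At (4, 4): LHS = ln(8) ≈ 2.079 ≠ RHS = 2·ln(4) ≈ 2.773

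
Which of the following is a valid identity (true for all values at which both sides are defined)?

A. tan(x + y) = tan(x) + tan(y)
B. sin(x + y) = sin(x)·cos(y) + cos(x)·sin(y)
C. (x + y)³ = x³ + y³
B

A: fails at (3, 7) — LHS = tan(10) ≈ 0.6484, RHS = tan(3) + tan(7) ≈ 0.7289.
B: holds — e.g. at (4, 4), both sides equal sin(8) ≈ 0.9894.
C: fails at (3, 5) — LHS = 512, RHS = 152.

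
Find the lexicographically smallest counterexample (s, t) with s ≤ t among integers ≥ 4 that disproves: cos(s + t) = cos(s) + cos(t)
Substituting (4, 4) into the claim:
LHS = cos(4 + 4) = cos(8) ≈ -0.1455
RHS = cos(4) + cos(4) = 2·cos(4) ≈ -1.307

Since LHS ≠ RHS, this pair disproves the claim, and no lexicographically smaller pair (s ≤ t, integers ≥ 4) does.

For instance (5, 9) is also a counterexample (LHS = cos(14) ≈ 0.1367, RHS = cos(9) + cos(5) ≈ -0.6275), but it's lexicographically larger.

Answer: (s, t) = (4, 4)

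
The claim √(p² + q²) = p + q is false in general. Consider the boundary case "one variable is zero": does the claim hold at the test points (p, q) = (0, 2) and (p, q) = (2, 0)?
Yes, holds at both test points

At (0, 2): LHS = 2, RHS = 2 → equal
At (2, 0): LHS = 2, RHS = 2 → equal

So the claim does hold at both of these boundary points, even though it is not an identity.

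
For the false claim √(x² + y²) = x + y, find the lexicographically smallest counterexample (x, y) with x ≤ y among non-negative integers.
(x, y) = (1, 1)

At (0, 3): both sides equal 3, so it holds there.

Substituting (1, 1) into the claim:
LHS = √(1² + 1²) = √(2) ≈ 1.414
RHS = 1 + 1 = 2

Since LHS ≠ RHS, this pair disproves the claim, and no lexicographically smaller pair (x ≤ y, non-negative integers) does.

For instance (1, 2) is also a counterexample (LHS = √(5) ≈ 2.236, RHS = 3), but it's lexicographically larger.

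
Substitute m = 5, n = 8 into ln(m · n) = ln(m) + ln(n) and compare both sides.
LHS = ln(5 · 8) = ln(40) ≈ 3.689
RHS = ln(5) + ln(8) ≈ 3.689

LHS = RHS: the two sides agree.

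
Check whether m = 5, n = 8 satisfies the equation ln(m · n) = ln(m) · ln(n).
Fails

Substituting m = 5, n = 8:

LHS = ln(5 · 8) = ln(40) ≈ 3.689
RHS = ln(5) · ln(8) ≈ 3.347

LHS ≠ RHS, so the equation does not hold at this point.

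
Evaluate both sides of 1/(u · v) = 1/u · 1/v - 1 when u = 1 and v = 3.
LHS = 1/(1 · 3) = 1/3
RHS = 1/1 · 1/3 - 1 = -2/3

LHS ≠ RHS, so the equation does not hold here.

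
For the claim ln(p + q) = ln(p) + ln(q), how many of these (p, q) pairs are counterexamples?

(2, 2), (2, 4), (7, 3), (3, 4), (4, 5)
Testing each pair:
(2, 2): LHS = ln(4) ≈ 1.386, RHS = 2·ln(2) ≈ 1.386 → satisfies claim
(2, 4): LHS = ln(6) ≈ 1.792, RHS = ln(2) + ln(4) ≈ 2.079 → counterexample
(7, 3): LHS = ln(10) ≈ 2.303, RHS = ln(3) + ln(7) ≈ 3.045 → counterexample
(3, 4): LHS = ln(7) ≈ 1.946, RHS = ln(3) + ln(4) ≈ 2.485 → counterexample
(4, 5): LHS = ln(9) ≈ 2.197, RHS = ln(4) + ln(5) ≈ 2.996 → counterexample

That makes 4 counterexamples.

Answer: 4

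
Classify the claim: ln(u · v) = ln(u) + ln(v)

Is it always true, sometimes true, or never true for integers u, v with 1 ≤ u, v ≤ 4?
The identity holds for every pair in the range. For instance at (u, v) = (1, 3): both sides equal ln(3) ≈ 1.099.

Answer: Always true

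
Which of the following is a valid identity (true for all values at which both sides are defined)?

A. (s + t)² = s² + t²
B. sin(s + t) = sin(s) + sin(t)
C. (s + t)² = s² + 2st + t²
A: fails at (1, 3) — LHS = 16, RHS = 10.
B: fails at (2, 4) — LHS = sin(6) ≈ -0.2794, RHS = sin(4) + sin(2) ≈ 0.1525.
C: holds — e.g. at (3, 7), both sides equal 100.

Answer: C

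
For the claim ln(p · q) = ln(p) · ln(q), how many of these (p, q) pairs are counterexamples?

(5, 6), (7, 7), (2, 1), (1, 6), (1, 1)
4

Testing each pair:
(5, 6): LHS = ln(30) ≈ 3.401, RHS = ln(5)·ln(6) ≈ 2.884 → counterexample
(7, 7): LHS = ln(49) ≈ 3.892, RHS = ln(7)² ≈ 3.787 → counterexample
(2, 1): LHS = ln(2) ≈ 0.6931, RHS = 0 → counterexample
(1, 6): LHS = ln(6) ≈ 1.792, RHS = 0 → counterexample
(1, 1): LHS = 0, RHS = 0 → satisfies claim

That makes 4 counterexamples.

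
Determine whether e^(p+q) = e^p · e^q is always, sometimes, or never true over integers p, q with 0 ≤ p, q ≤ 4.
The identity holds for every pair in the range. For instance at (p, q) = (3, 1): both sides equal e^4 ≈ 54.6.

Answer: Always true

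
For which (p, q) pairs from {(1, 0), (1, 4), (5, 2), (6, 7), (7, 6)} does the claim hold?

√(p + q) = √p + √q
Testing each pair:
(1, 0): LHS = 1, RHS = 1 → holds
(1, 4): LHS = √(5) ≈ 2.236, RHS = 3 → fails
(5, 2): LHS = √(7) ≈ 2.646, RHS = √(2) + √(5) ≈ 3.65 → fails
(6, 7): LHS = √(13) ≈ 3.606, RHS = √(6) + √(7) ≈ 5.095 → fails
(7, 6): LHS = √(13) ≈ 3.606, RHS = √(6) + √(7) ≈ 5.095 → fails

1 of 5 pairs satisfies the claim.

Answer: (1, 0)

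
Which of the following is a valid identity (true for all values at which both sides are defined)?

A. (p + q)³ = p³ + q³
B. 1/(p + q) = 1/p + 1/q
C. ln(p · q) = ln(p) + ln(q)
A: fails at (3, 5) — LHS = 512, RHS = 152.
B: fails at (1, 1) — LHS = 1/2, RHS = 2.
C: holds — e.g. at (1, 5), both sides equal ln(5) ≈ 1.609.

Answer: C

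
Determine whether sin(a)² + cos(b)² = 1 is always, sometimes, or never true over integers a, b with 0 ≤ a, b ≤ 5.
It holds at (a, b) = (5, 5) (both sides equal 1), but fails at (a, b) = (5, 0) (LHS = sin(5)² + 1 ≈ 1.92, RHS = 1).

Answer: Sometimes true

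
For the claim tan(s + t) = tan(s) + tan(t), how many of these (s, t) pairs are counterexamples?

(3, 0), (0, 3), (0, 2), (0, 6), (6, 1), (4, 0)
Testing each pair:
(3, 0): LHS = tan(3) ≈ -0.1425, RHS = tan(3) ≈ -0.1425 → satisfies claim
(0, 3): LHS = tan(3) ≈ -0.1425, RHS = tan(3) ≈ -0.1425 → satisfies claim
(0, 2): LHS = tan(2) ≈ -2.185, RHS = tan(2) ≈ -2.185 → satisfies claim
(0, 6): LHS = tan(6) ≈ -0.291, RHS = tan(6) ≈ -0.291 → satisfies claim
(6, 1): LHS = tan(7) ≈ 0.8714, RHS = tan(6) + tan(1) ≈ 1.266 → counterexample
(4, 0): LHS = tan(4) ≈ 1.158, RHS = tan(4) ≈ 1.158 → satisfies claim

That makes 1 counterexample.

Answer: 1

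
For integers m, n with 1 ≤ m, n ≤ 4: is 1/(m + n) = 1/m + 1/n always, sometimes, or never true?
Never true

The claim fails for every pair in the range. For instance at (m, n) = (3, 2): LHS = 1/5, RHS = 5/6.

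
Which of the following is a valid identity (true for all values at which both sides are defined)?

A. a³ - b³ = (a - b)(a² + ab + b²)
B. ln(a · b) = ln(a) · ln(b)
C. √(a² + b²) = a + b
A: holds — e.g. at (4, 4), both sides equal 0.
B: fails at (1, 5) — LHS = ln(5) ≈ 1.609, RHS = 0.
C: fails at (6, 7) — LHS = √(85) ≈ 9.22, RHS = 13.

Answer: A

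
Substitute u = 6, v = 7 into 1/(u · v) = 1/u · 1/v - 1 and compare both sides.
LHS = 1/(6 · 7) = 1/42
RHS = 1/6 · 1/7 - 1 = -41/42

LHS ≠ RHS, so the equation does not hold here.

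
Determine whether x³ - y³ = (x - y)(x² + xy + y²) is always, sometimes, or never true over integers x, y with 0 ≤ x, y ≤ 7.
The identity holds for every pair in the range. For instance at (x, y) = (1, 2): both sides equal -7.

Answer: Always true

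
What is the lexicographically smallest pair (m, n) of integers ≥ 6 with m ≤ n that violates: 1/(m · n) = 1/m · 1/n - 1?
Substituting (6, 6) into the claim:
LHS = 1/(6 · 6) = 1/36
RHS = 1/6 · 1/6 - 1 = -35/36

Since LHS ≠ RHS, this pair disproves the claim, and no lexicographically smaller pair (m ≤ n, integers ≥ 6) does.

For instance (12, 13) is also a counterexample (LHS = 1/156, RHS = -155/156), but it's lexicographically larger.

Answer: (m, n) = (6, 6)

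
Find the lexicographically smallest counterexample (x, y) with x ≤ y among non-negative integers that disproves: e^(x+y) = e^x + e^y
Substituting (0, 0) into the claim:
LHS = e^(0+0) = 1
RHS = e^0 + e^0 = 2

Since LHS ≠ RHS, this pair disproves the claim, and no lexicographically smaller pair (x ≤ y, non-negative integers) does.

For instance (0, 3) is also a counterexample (LHS = e^3 ≈ 20.09, RHS = 1 + e^3 ≈ 21.09), but it's lexicographically larger.

Answer: (x, y) = (0, 0)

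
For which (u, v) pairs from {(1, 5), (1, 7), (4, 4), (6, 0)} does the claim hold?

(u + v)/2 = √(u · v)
(4, 4)

Testing each pair:
(1, 5): LHS = 3, RHS = √(5) ≈ 2.236 → fails
(1, 7): LHS = 4, RHS = √(7) ≈ 2.646 → fails
(4, 4): LHS = 4, RHS = 4 → holds
(6, 0): LHS = 3, RHS = 0 → fails

1 of 4 pairs satisfies the claim.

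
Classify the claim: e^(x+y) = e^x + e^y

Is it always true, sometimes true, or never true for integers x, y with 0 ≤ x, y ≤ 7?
Never true

The claim fails for every pair in the range. For instance at (x, y) = (3, 4): LHS = e^7 ≈ 1097, RHS = e^3 + e^4 ≈ 74.68.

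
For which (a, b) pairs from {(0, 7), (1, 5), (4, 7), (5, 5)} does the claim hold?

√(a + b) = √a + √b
Testing each pair:
(0, 7): LHS = √(7) ≈ 2.646, RHS = √(7) ≈ 2.646 → holds
(1, 5): LHS = √(6) ≈ 2.449, RHS = 1 + √(5) ≈ 3.236 → fails
(4, 7): LHS = √(11) ≈ 3.317, RHS = 2 + √(7) ≈ 4.646 → fails
(5, 5): LHS = √(10) ≈ 3.162, RHS = 2·√(5) ≈ 4.472 → fails

1 of 4 pairs satisfies the claim.

Answer: (0, 7)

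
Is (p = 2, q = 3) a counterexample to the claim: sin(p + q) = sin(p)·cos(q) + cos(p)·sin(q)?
No

Substituting p = 2, q = 3:
LHS = sin(2 + 3) = sin(5) ≈ -0.9589
RHS = sin(2)·cos(3) + cos(2)·sin(3) = sin(2)·cos(3) + sin(3)·cos(2) ≈ -0.9589

The sides agree, so this pair does not disprove the claim.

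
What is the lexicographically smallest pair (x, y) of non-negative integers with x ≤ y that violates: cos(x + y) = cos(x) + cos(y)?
Substituting (0, 0) into the claim:
LHS = cos(0 + 0) = 1
RHS = cos(0) + cos(0) = 2

Since LHS ≠ RHS, this pair disproves the claim, and no lexicographically smaller pair (x ≤ y, non-negative integers) does.

For instance (5, 7) is also a counterexample (LHS = cos(12) ≈ 0.8439, RHS = cos(5) + cos(7) ≈ 1.038), but it's lexicographically larger.

Answer: (x, y) = (0, 0)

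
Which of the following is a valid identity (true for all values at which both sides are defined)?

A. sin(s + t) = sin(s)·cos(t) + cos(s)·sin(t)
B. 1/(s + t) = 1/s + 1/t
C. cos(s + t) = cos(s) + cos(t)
A: holds — e.g. at (3, 4), both sides equal sin(7) ≈ 0.657.
B: fails at (3, 4) — LHS = 1/7, RHS = 7/12.
C: fails at (1, 4) — LHS = cos(5) ≈ 0.2837, RHS = cos(4) + cos(1) ≈ -0.1133.

Answer: A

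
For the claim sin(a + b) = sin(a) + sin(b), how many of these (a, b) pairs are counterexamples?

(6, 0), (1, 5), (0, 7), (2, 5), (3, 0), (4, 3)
Testing each pair:
(6, 0): LHS = sin(6) ≈ -0.2794, RHS = sin(6) ≈ -0.2794 → satisfies claim
(1, 5): LHS = sin(6) ≈ -0.2794, RHS = sin(5) + sin(1) ≈ -0.1175 → counterexample
(0, 7): LHS = sin(7) ≈ 0.657, RHS = sin(7) ≈ 0.657 → satisfies claim
(2, 5): LHS = sin(7) ≈ 0.657, RHS = sin(5) + sin(2) ≈ -0.04963 → counterexample
(3, 0): LHS = sin(3) ≈ 0.1411, RHS = sin(3) ≈ 0.1411 → satisfies claim
(4, 3): LHS = sin(7) ≈ 0.657, RHS = sin(4) + sin(3) ≈ -0.6157 → counterexample

That makes 3 counterexamples.

Answer: 3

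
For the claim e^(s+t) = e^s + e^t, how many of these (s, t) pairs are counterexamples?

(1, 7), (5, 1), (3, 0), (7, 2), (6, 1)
5

Testing each pair:
(1, 7): LHS = e^8 ≈ 2981, RHS = e + e^7 ≈ 1099 → counterexample
(5, 1): LHS = e^6 ≈ 403.4, RHS = e + e^5 ≈ 151.1 → counterexample
(3, 0): LHS = e^3 ≈ 20.09, RHS = 1 + e^3 ≈ 21.09 → counterexample
(7, 2): LHS = e^9 ≈ 8103, RHS = e^2 + e^7 ≈ 1104 → counterexample
(6, 1): LHS = e^7 ≈ 1097, RHS = e + e^6 ≈ 406.1 → counterexample

That makes 5 counterexamples.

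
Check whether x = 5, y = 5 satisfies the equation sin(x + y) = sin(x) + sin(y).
Fails

Substituting x = 5, y = 5:

LHS = sin(5 + 5) = sin(10) ≈ -0.544
RHS = sin(5) + sin(5) = 2·sin(5) ≈ -1.918

LHS ≠ RHS, so the equation does not hold at this point.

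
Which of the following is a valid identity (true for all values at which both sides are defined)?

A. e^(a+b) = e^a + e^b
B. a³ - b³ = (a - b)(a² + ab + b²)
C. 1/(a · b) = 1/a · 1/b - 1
A: fails at (3, 3) — LHS = e^6 ≈ 403.4, RHS = 2·e^3 ≈ 40.17.
B: holds — e.g. at (1, 2), both sides equal -7.
C: fails at (3, 7) — LHS = 1/21, RHS = -20/21.

Answer: B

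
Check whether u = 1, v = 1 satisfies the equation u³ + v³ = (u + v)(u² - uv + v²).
Holds

Substituting u = 1, v = 1:

LHS = 1³ + 1³ = 2
RHS = (1 + 1)(1² - 1·1 + 1²) = 2

LHS = RHS, so the equation holds at this point.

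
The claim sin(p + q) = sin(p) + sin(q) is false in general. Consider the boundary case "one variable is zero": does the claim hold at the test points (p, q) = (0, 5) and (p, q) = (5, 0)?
Yes, holds at both test points

At (0, 5): LHS = sin(5) ≈ -0.9589, RHS = sin(5) ≈ -0.9589 → equal
At (5, 0): LHS = sin(5) ≈ -0.9589, RHS = sin(5) ≈ -0.9589 → equal

So the claim does hold at both of these boundary points, even though it is not an identity.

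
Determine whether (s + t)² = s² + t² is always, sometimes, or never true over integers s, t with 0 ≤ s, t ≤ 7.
It holds at (s, t) = (4, 0) (both sides equal 16), but fails at (s, t) = (1, 2) (LHS = 9, RHS = 5).

Answer: Sometimes true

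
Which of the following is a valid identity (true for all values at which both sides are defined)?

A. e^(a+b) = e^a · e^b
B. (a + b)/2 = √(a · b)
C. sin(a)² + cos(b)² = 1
A: holds — e.g. at (2, 7), both sides equal e^9 ≈ 8103.
B: fails at (3, 4) — LHS = 7/2, RHS = 2·√(3) ≈ 3.464.
C: fails at (6, 7) — LHS = sin(6)² + cos(7)² ≈ 0.6464, RHS = 1.

Answer: A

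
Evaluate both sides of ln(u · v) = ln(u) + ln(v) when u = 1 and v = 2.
LHS = ln(1 · 2) = ln(2) ≈ 0.6931
RHS = ln(1) + ln(2) = ln(2) ≈ 0.6931

LHS = RHS: the two sides agree.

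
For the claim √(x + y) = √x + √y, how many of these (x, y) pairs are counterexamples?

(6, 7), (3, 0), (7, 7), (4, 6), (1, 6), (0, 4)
Testing each pair:
(6, 7): LHS = √(13) ≈ 3.606, RHS = √(6) + √(7) ≈ 5.095 → counterexample
(3, 0): LHS = √(3) ≈ 1.732, RHS = √(3) ≈ 1.732 → satisfies claim
(7, 7): LHS = √(14) ≈ 3.742, RHS = 2·√(7) ≈ 5.292 → counterexample
(4, 6): LHS = √(10) ≈ 3.162, RHS = 2 + √(6) ≈ 4.449 → counterexample
(1, 6): LHS = √(7) ≈ 2.646, RHS = 1 + √(6) ≈ 3.449 → counterexample
(0, 4): LHS = 2, RHS = 2 → satisfies claim

That makes 4 counterexamples.

Answer: 4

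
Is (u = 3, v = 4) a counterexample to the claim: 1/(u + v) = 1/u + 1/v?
Substituting u = 3, v = 4:
LHS = 1/(3 + 4) = 1/7
RHS = 1/3 + 1/4 = 7/12

Since LHS ≠ RHS, this pair disproves the claim.

Answer: Yes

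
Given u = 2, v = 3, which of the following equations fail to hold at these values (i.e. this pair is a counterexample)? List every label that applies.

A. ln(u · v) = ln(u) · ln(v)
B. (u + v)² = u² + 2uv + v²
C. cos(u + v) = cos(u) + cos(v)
Evaluating each claim at the given values:
A. LHS = ln(6) ≈ 1.792, RHS = ln(2)·ln(3) ≈ 0.7615 → fails here (LHS ≠ RHS)
B. LHS = 25, RHS = 25 → holds here (LHS = RHS)
C. LHS = cos(5) ≈ 0.2837, RHS = cos(3) + cos(2) ≈ -1.406 → fails here (LHS ≠ RHS)

Answer: A, C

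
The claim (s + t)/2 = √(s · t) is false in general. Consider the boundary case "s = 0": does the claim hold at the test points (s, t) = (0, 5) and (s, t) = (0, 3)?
At (0, 5): LHS = 5/2 ≠ RHS = 0
At (0, 3): LHS = 3/2 ≠ RHS = 0

Answer: No, fails at both test points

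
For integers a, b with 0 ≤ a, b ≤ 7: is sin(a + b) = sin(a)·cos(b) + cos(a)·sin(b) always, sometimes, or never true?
Always true

The identity holds for every pair in the range. For instance at (a, b) = (3, 6): both sides equal sin(9) ≈ 0.4121.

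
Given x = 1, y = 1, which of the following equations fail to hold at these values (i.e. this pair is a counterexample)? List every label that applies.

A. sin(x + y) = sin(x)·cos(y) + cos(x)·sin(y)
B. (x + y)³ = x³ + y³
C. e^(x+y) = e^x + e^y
Evaluating each claim at the given values:
A. LHS = sin(2) ≈ 0.9093, RHS = 2·sin(1)·cos(1) ≈ 0.9093 → holds here (LHS = RHS)
B. LHS = 8, RHS = 2 → fails here (LHS ≠ RHS)
C. LHS = e^2 ≈ 7.389, RHS = 2·e ≈ 5.437 → fails here (LHS ≠ RHS)

Answer: B, C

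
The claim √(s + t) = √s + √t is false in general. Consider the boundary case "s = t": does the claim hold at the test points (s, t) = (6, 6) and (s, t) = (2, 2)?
At (6, 6): LHS = 2·√(3) ≈ 3.464 ≠ RHS = 2·√(6) ≈ 4.899
At (2, 2): LHS = 2 ≠ RHS = 2·√(2) ≈ 2.828

Answer: No, fails at both test points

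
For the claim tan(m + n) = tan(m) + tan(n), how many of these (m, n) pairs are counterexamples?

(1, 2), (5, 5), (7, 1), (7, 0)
3

Testing each pair:
(1, 2): LHS = tan(3) ≈ -0.1425, RHS = tan(2) + tan(1) ≈ -0.6276 → counterexample
(5, 5): LHS = tan(10) ≈ 0.6484, RHS = 2·tan(5) ≈ -6.761 → counterexample
(7, 1): LHS = tan(8) ≈ -6.8, RHS = tan(7) + tan(1) ≈ 2.429 → counterexample
(7, 0): LHS = tan(7) ≈ 0.8714, RHS = tan(7) ≈ 0.8714 → satisfies claim

That makes 3 counterexamples.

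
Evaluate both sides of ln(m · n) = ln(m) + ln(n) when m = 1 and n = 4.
LHS = ln(1 · 4) = ln(4) ≈ 1.386
RHS = ln(1) + ln(4) = ln(4) ≈ 1.386

LHS = RHS: the two sides agree.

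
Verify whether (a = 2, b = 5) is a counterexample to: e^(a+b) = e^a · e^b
Substituting a = 2, b = 5:
LHS = e^(2+5) = e^7 ≈ 1097
RHS = e^2 · e^5 = e^7 ≈ 1097

The sides agree, so this pair does not disprove the claim.

Answer: No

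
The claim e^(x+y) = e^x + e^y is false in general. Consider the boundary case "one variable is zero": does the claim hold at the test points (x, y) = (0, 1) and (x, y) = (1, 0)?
At (0, 1): LHS = e ≈ 2.718 ≠ RHS = 1 + e ≈ 3.718
At (1, 0): LHS = e ≈ 2.718 ≠ RHS = 1 + e ≈ 3.718

Answer: No, fails at both test points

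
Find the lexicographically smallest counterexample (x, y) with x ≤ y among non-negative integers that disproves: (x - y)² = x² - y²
Substituting (0, 1) into the claim:
LHS = (0 - 1)² = 1
RHS = 0² - 1² = -1

Since LHS ≠ RHS, this pair disproves the claim, and no lexicographically smaller pair (x ≤ y, non-negative integers) does.

For instance (2, 4) is also a counterexample (LHS = 4, RHS = -12), but it's lexicographically larger.

Answer: (x, y) = (0, 1)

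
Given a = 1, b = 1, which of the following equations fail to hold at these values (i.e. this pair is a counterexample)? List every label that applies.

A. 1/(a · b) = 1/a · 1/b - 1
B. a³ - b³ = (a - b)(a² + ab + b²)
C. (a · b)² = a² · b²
Evaluating each claim at the given values:
A. LHS = 1, RHS = 0 → fails here (LHS ≠ RHS)
B. LHS = 0, RHS = 0 → holds here (LHS = RHS)
C. LHS = 1, RHS = 1 → holds here (LHS = RHS)

Answer: A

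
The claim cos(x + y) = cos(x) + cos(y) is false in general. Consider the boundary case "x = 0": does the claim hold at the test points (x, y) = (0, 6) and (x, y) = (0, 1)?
No, fails at both test points

At (0, 6): LHS = cos(6) ≈ 0.9602 ≠ RHS = cos(6) + 1 ≈ 1.96
At (0, 1): LHS = cos(1) ≈ 0.5403 ≠ RHS = cos(1) + 1 ≈ 1.54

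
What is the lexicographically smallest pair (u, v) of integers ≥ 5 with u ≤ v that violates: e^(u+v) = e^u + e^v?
(u, v) = (5, 5)

Substituting (5, 5) into the claim:
LHS = e^(5+5) = e^10 ≈ 22026.5
RHS = e^5 + e^5 = 2·e^5 ≈ 296.8

Since LHS ≠ RHS, this pair disproves the claim, and no lexicographically smaller pair (u ≤ v, integers ≥ 5) does.

For instance (5, 7) is also a counterexample (LHS = e^12 ≈ 162754.8, RHS = e^5 + e^7 ≈ 1245), but it's lexicographically larger.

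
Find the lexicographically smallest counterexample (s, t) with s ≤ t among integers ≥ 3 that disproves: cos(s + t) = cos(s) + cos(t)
Substituting (3, 3) into the claim:
LHS = cos(3 + 3) = cos(6) ≈ 0.9602
RHS = cos(3) + cos(3) = 2·cos(3) ≈ -1.98

Since LHS ≠ RHS, this pair disproves the claim, and no lexicographically smaller pair (s ≤ t, integers ≥ 3) does.

For instance (6, 6) is also a counterexample (LHS = cos(12) ≈ 0.8439, RHS = 2·cos(6) ≈ 1.92), but it's lexicographically larger.

Answer: (s, t) = (3, 3)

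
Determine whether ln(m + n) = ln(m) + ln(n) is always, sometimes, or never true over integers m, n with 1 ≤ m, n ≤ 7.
It holds at (m, n) = (2, 2) (both sides equal ln(4) ≈ 1.386), but fails at (m, n) = (2, 3) (LHS = ln(5) ≈ 1.609, RHS = ln(2) + ln(3) ≈ 1.792).

Answer: Sometimes true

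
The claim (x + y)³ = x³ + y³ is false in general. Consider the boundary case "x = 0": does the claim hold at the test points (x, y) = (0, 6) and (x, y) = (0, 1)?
At (0, 6): LHS = 216, RHS = 216 → equal
At (0, 1): LHS = 1, RHS = 1 → equal

So the claim does hold at both of these boundary points, even though it is not an identity.

Answer: Yes, holds at both test points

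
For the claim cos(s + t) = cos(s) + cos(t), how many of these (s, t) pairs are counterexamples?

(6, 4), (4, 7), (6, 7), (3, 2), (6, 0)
5

Testing each pair:
(6, 4): LHS = cos(10) ≈ -0.8391, RHS = cos(4) + cos(6) ≈ 0.3065 → counterexample
(4, 7): LHS = cos(11) ≈ 0.004426, RHS = cos(4) + cos(7) ≈ 0.1003 → counterexample
(6, 7): LHS = cos(13) ≈ 0.9074, RHS = cos(7) + cos(6) ≈ 1.714 → counterexample
(3, 2): LHS = cos(5) ≈ 0.2837, RHS = cos(3) + cos(2) ≈ -1.406 → counterexample
(6, 0): LHS = cos(6) ≈ 0.9602, RHS = cos(6) + 1 ≈ 1.96 → counterexample

That makes 5 counterexamples.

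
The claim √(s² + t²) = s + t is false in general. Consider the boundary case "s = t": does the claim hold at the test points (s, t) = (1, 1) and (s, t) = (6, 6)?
At (1, 1): LHS = √(2) ≈ 1.414 ≠ RHS = 2
At (6, 6): LHS = 6·√(2) ≈ 8.485 ≠ RHS = 12

Answer: No, fails at both test points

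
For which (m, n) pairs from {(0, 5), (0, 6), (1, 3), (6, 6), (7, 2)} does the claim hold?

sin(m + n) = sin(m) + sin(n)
Testing each pair:
(0, 5): LHS = sin(5) ≈ -0.9589, RHS = sin(5) ≈ -0.9589 → holds
(0, 6): LHS = sin(6) ≈ -0.2794, RHS = sin(6) ≈ -0.2794 → holds
(1, 3): LHS = sin(4) ≈ -0.7568, RHS = sin(3) + sin(1) ≈ 0.9826 → fails
(6, 6): LHS = sin(12) ≈ -0.5366, RHS = 2·sin(6) ≈ -0.5588 → fails
(7, 2): LHS = sin(9) ≈ 0.4121, RHS = sin(7) + sin(2) ≈ 1.566 → fails

2 of 5 pairs satisfy the claim.

Answer: (0, 5), (0, 6)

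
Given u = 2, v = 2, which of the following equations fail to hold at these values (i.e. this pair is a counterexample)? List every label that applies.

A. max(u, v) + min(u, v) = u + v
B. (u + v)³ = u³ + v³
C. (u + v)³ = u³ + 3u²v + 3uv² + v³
Evaluating each claim at the given values:
A. LHS = 4, RHS = 4 → holds here (LHS = RHS)
B. LHS = 64, RHS = 16 → fails here (LHS ≠ RHS)
C. LHS = 64, RHS = 64 → holds here (LHS = RHS)

Answer: B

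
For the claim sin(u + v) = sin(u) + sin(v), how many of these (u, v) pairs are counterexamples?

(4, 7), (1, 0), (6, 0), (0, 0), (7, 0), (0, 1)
Testing each pair:
(4, 7): LHS = sin(11) ≈ -1, RHS = sin(4) + sin(7) ≈ -0.09982 → counterexample
(1, 0): LHS = sin(1) ≈ 0.8415, RHS = sin(1) ≈ 0.8415 → satisfies claim
(6, 0): LHS = sin(6) ≈ -0.2794, RHS = sin(6) ≈ -0.2794 → satisfies claim
(0, 0): LHS = 0, RHS = 0 → satisfies claim
(7, 0): LHS = sin(7) ≈ 0.657, RHS = sin(7) ≈ 0.657 → satisfies claim
(0, 1): LHS = sin(1) ≈ 0.8415, RHS = sin(1) ≈ 0.8415 → satisfies claim

That makes 1 counterexample.

Answer: 1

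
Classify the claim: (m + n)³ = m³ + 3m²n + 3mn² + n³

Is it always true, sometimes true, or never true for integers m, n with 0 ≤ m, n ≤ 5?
Always true

The identity holds for every pair in the range. For instance at (m, n) = (5, 4): both sides equal 729.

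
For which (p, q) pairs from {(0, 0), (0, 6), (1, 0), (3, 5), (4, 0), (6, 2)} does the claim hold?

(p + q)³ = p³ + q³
Testing each pair:
(0, 0): LHS = 0, RHS = 0 → holds
(0, 6): LHS = 216, RHS = 216 → holds
(1, 0): LHS = 1, RHS = 1 → holds
(3, 5): LHS = 512, RHS = 152 → fails
(4, 0): LHS = 64, RHS = 64 → holds
(6, 2): LHS = 512, RHS = 224 → fails

4 of 6 pairs satisfy the claim.

Answer: (0, 0), (0, 6), (1, 0), (4, 0)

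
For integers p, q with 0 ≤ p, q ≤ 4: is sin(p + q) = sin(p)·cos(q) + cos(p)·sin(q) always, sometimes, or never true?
The identity holds for every pair in the range. For instance at (p, q) = (2, 0): both sides equal sin(2) ≈ 0.9093.

Answer: Always true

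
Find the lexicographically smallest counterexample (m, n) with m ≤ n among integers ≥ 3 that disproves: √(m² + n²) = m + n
Substituting (3, 3) into the claim:
LHS = √(3² + 3²) = 3·√(2) ≈ 4.243
RHS = 3 + 3 = 6

Since LHS ≠ RHS, this pair disproves the claim, and no lexicographically smaller pair (m ≤ n, integers ≥ 3) does.

For instance (5, 5) is also a counterexample (LHS = 5·√(2) ≈ 7.071, RHS = 10), but it's lexicographically larger.

Answer: (m, n) = (3, 3)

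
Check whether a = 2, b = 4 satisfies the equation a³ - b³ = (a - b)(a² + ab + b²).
Holds

Substituting a = 2, b = 4:

LHS = 2³ - 4³ = -56
RHS = (2 - 4)(2² + 2·4 + 4²) = -56

LHS = RHS, so the equation holds at this point.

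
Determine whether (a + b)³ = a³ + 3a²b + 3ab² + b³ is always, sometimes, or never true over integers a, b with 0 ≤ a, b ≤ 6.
The identity holds for every pair in the range. For instance at (a, b) = (5, 2): both sides equal 343.

Answer: Always true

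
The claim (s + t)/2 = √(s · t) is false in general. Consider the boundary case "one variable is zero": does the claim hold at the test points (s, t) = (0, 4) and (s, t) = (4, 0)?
At (0, 4): LHS = 2 ≠ RHS = 0
At (4, 0): LHS = 2 ≠ RHS = 0

Answer: No, fails at both test points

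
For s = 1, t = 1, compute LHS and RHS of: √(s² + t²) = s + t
LHS = √(1² + 1²) = √(2) ≈ 1.414
RHS = 1 + 1 = 2

LHS ≠ RHS (they differ by about 0.5858), so the equation does not hold here.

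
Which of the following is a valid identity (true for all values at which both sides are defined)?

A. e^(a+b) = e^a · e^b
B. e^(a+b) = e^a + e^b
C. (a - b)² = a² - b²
A

A: holds — e.g. at (2, 4), both sides equal e^6 ≈ 403.4.
B: fails at (2, 2) — LHS = e^4 ≈ 54.6, RHS = 2·e^2 ≈ 14.78.
C: fails at (4, 5) — LHS = 1, RHS = -9.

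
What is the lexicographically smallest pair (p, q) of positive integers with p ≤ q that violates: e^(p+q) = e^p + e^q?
(p, q) = (1, 1)

Substituting (1, 1) into the claim:
LHS = e^(1+1) = e^2 ≈ 7.389
RHS = e^1 + e^1 = 2·e ≈ 5.437

Since LHS ≠ RHS, this pair disproves the claim, and no lexicographically smaller pair (p ≤ q, positive integers) does.

For instance (4, 6) is also a counterexample (LHS = e^10 ≈ 22026.5, RHS = e^4 + e^6 ≈ 458), but it's lexicographically larger.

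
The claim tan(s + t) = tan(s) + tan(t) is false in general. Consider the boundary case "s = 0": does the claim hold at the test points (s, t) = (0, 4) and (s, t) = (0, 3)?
At (0, 4): LHS = tan(4) ≈ 1.158, RHS = tan(4) ≈ 1.158 → equal
At (0, 3): LHS = tan(3) ≈ -0.1425, RHS = tan(3) ≈ -0.1425 → equal

So the claim does hold at both of these boundary points, even though it is not an identity.

Answer: Yes, holds at both test points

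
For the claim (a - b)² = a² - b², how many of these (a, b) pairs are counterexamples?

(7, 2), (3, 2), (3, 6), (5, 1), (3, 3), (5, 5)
4

Testing each pair:
(7, 2): LHS = 25, RHS = 45 → counterexample
(3, 2): LHS = 1, RHS = 5 → counterexample
(3, 6): LHS = 9, RHS = -27 → counterexample
(5, 1): LHS = 16, RHS = 24 → counterexample
(3, 3): LHS = 0, RHS = 0 → satisfies claim
(5, 5): LHS = 0, RHS = 0 → satisfies claim

That makes 4 counterexamples.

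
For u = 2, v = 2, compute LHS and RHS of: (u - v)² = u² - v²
LHS = (2 - 2)² = 0
RHS = 2² - 2² = 0

LHS = RHS: the two sides agree.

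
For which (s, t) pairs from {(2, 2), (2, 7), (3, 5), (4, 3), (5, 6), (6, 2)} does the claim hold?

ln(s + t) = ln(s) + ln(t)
(2, 2)

Testing each pair:
(2, 2): LHS = ln(4) ≈ 1.386, RHS = 2·ln(2) ≈ 1.386 → holds
(2, 7): LHS = ln(9) ≈ 2.197, RHS = ln(2) + ln(7) ≈ 2.639 → fails
(3, 5): LHS = ln(8) ≈ 2.079, RHS = ln(3) + ln(5) ≈ 2.708 → fails
(4, 3): LHS = ln(7) ≈ 1.946, RHS = ln(3) + ln(4) ≈ 2.485 → fails
(5, 6): LHS = ln(11) ≈ 2.398, RHS = ln(5) + ln(6) ≈ 3.401 → fails
(6, 2): LHS = ln(8) ≈ 2.079, RHS = ln(2) + ln(6) ≈ 2.485 → fails

1 of 6 pairs satisfies the claim.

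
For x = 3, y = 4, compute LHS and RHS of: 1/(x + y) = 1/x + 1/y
LHS = 1/(3 + 4) = 1/7
RHS = 1/3 + 1/4 = 7/12

LHS ≠ RHS, so the equation does not hold here.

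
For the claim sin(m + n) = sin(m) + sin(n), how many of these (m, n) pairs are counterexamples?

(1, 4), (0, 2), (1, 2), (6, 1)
3

Testing each pair:
(1, 4): LHS = sin(5) ≈ -0.9589, RHS = sin(4) + sin(1) ≈ 0.08467 → counterexample
(0, 2): LHS = sin(2) ≈ 0.9093, RHS = sin(2) ≈ 0.9093 → satisfies claim
(1, 2): LHS = sin(3) ≈ 0.1411, RHS = sin(1) + sin(2) ≈ 1.751 → counterexample
(6, 1): LHS = sin(7) ≈ 0.657, RHS = sin(6) + sin(1) ≈ 0.5621 → counterexample

That makes 3 counterexamples.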